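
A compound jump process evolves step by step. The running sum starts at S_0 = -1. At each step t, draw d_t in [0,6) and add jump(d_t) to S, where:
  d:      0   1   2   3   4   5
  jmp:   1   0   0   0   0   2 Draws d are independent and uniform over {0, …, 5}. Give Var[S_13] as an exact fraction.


Outcome values over d=0..5: [1, 0, 0, 0, 0, 2]
Σy = 3, Σy² = 5, M = 6
μ = 3/6 = 1/2,  σ² = 5/6 − (1/2)² = 7/12
Independent increments: Var[S_13] = 13·σ² = 13·(7/12) = 91/12

91/12


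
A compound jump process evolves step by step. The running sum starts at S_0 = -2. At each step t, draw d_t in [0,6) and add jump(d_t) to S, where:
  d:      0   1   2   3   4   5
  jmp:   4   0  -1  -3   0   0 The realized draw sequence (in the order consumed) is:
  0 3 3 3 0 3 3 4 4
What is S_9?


-9

t=0: S=-2, d=0, jump=4, S_1=2
t=1: S=2, d=3, jump=-3, S_2=-1
t=2: S=-1, d=3, jump=-3, S_3=-4
t=3: S=-4, d=3, jump=-3, S_4=-7
t=4: S=-7, d=0, jump=4, S_5=-3
t=5: S=-3, d=3, jump=-3, S_6=-6
t=6: S=-6, d=3, jump=-3, S_7=-9
t=7: S=-9, d=4, jump=0, S_8=-9
t=8: S=-9, d=4, jump=0, S_9=-9


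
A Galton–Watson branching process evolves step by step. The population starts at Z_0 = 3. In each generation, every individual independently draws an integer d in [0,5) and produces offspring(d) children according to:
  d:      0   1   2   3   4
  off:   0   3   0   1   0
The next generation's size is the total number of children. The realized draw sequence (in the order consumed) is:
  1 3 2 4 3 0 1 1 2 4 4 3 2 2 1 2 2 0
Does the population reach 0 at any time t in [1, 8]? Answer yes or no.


yes

gen 0: Z_0=3, draws=[1, 3, 2], offspring=[3, 1, 0], Z_1=4
gen 1: Z_1=4, draws=[4, 3, 0, 1], offspring=[0, 1, 0, 3], Z_2=4
gen 2: Z_2=4, draws=[1, 2, 4, 4], offspring=[3, 0, 0, 0], Z_3=3
gen 3: Z_3=3, draws=[3, 2, 2], offspring=[1, 0, 0], Z_4=1
gen 4: Z_4=1, draws=[1], offspring=[3], Z_5=3
gen 5: Z_5=3, draws=[2, 2, 0], offspring=[0, 0, 0], Z_6=0
gen 6: Z_6=0, draws=[], offspring=[], Z_7=0
gen 7: Z_7=0, draws=[], offspring=[], Z_8=0


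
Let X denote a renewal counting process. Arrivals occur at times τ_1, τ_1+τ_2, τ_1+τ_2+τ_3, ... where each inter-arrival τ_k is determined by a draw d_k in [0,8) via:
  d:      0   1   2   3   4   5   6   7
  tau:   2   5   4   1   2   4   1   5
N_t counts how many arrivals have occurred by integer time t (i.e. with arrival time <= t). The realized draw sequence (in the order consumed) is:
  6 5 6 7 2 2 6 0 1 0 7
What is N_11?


draw d_1=6: τ_1=1, arrival time A_1=1
draw d_2=5: τ_2=4, arrival time A_2=5
draw d_3=6: τ_3=1, arrival time A_3=6
draw d_4=7: τ_4=5, arrival time A_4=11
draw d_5=2: τ_5=4, arrival time A_5=15
draw d_6=2: τ_6=4, arrival time A_6=19
draw d_7=6: τ_7=1, arrival time A_7=20
draw d_8=0: τ_8=2, arrival time A_8=22
draw d_9=1: τ_9=5, arrival time A_9=27
draw d_10=0: τ_10=2, arrival time A_10=29
draw d_11=7: τ_11=5, arrival time A_11=34
N_t over t=0..11: 0:0 1:1 2:1 3:1 4:1 5:2 6:3 7:3 8:3 9:3 10:3 11:4

4


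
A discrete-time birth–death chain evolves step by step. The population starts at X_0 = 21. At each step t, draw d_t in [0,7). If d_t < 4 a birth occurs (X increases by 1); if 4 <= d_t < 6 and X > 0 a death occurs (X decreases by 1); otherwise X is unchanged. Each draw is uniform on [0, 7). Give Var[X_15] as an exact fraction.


570/49

X can drop by at most 1 per step and X_0 = 21 > T = 15, so X_t >= 21 − t >= 6 > 0 for every t <= 15: the floor at 0 (the 'and X > 0' condition) never binds. Hence X_15 = X_0 + Σ_{t<15} Y_t with i.i.d. increments Y_t = y(d_t) ∈ {+1, −1, 0}.
Outcome values over d=0..6: [1, 1, 1, 1, -1, -1, 0]
Σy = 2, Σy² = 6, M = 7
μ = 2/7 = 2/7,  σ² = 6/7 − (2/7)² = 38/49
Independent increments: Var[X_15] = 15·σ² = 15·(38/49) = 570/49


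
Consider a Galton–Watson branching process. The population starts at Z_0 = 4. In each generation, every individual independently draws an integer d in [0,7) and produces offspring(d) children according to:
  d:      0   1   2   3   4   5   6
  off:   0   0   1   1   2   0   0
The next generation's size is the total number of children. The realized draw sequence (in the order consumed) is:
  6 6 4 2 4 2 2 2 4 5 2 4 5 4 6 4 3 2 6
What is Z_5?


gen 0: Z_0=4, draws=[6, 6, 4, 2], offspring=[0, 0, 2, 1], Z_1=3
gen 1: Z_1=3, draws=[4, 2, 2], offspring=[2, 1, 1], Z_2=4
gen 2: Z_2=4, draws=[2, 4, 5, 2], offspring=[1, 2, 0, 1], Z_3=4
gen 3: Z_3=4, draws=[4, 5, 4, 6], offspring=[2, 0, 2, 0], Z_4=4
gen 4: Z_4=4, draws=[4, 3, 2, 6], offspring=[2, 1, 1, 0], Z_5=4

4


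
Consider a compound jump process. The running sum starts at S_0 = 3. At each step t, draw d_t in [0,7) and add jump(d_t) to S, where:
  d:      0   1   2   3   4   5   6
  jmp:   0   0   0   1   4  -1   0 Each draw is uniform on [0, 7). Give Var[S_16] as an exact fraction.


Outcome values over d=0..6: [0, 0, 0, 1, 4, -1, 0]
Σy = 4, Σy² = 18, M = 7
μ = 4/7 = 4/7,  σ² = 18/7 − (4/7)² = 110/49
Independent increments: Var[S_16] = 16·σ² = 16·(110/49) = 1760/49

1760/49


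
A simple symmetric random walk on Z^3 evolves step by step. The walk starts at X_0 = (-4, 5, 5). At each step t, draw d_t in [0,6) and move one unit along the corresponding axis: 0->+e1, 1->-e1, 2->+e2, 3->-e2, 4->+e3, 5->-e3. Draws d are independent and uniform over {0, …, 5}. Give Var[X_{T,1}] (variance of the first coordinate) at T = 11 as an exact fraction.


11/3

Outcome values over d=0..5: [1, -1, 0, 0, 0, 0]
Σy = 0, Σy² = 2, M = 6
μ = 0/6 = 0,  σ² = 2/6 − (0)² = 1/3
Independent increments: Var[X_11] = 11·σ² = 11·(1/3) = 11/3


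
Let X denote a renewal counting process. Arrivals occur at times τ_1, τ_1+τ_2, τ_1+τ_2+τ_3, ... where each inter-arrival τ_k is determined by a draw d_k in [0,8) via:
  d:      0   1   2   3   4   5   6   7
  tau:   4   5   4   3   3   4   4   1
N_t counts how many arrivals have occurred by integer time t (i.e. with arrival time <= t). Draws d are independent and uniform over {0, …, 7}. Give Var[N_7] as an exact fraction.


Inter-arrival values over d=0..7: [4, 5, 4, 3, 3, 4, 4, 1]
Each d has probability 1/8, so the pmf of τ is: f(1) = 1/8, f(3) = 1/4, f(4) = 1/2, f(5) = 1/8
Let p_n(j) = P(N_n = j), with p_0 = [1]. Condition on τ_1: p_n(0) = P(τ > n), and for j >= 1, p_n(j) = Σ_{k<=n} f(k)·p_{n−k}(j−1)
p_1 = [7/8, 1/8]  (j = 0..1)
p_2 = [7/8, 7/64, 1/64]  (j = 0..2)
p_3 = [5/8, 23/64, 7/512, 1/512]  (j = 0..3)
p_4 = [1/8, 51/64, 39/512, 7/4096, 1/4096]  (j = 0..4)
p_5 = [0, 51/64, 97/512, 55/4096, 7/32768, 1/32768]  (j = 0..5)
p_6 = [0, 45/64, 133/512, 143/4096, 71/32768, 7/262144, 1/262144]  (j = 0..6)
p_7 = [0, 29/64, 123/256, 247/4096, 189/32768, 87/262144, 7/2097152, 1/2097152]  (j = 0..7)
E[N_7] = Σ j·p_7(j) = 3396809/2097152;  E[N_7²] = Σ j²·p_7(j) = 6330149/2097152
Var[N_7] = 6330149/2097152 − (3396809/2097152)² = 1736973253167/4398046511104

1736973253167/4398046511104


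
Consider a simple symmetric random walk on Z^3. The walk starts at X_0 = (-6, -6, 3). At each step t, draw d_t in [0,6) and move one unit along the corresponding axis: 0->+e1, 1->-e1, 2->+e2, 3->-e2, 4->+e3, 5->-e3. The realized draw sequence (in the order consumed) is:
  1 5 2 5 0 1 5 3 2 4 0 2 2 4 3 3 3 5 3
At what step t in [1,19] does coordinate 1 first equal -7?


t=0: X=(-6, -6, 3), d=1 → -e1, X_1=(-7, -6, 3)
t=1: X=(-7, -6, 3), d=5 → -e3, X_2=(-7, -6, 2)
t=2: X=(-7, -6, 2), d=2 → +e2, X_3=(-7, -5, 2)
t=3: X=(-7, -5, 2), d=5 → -e3, X_4=(-7, -5, 1)
t=4: X=(-7, -5, 1), d=0 → +e1, X_5=(-6, -5, 1)
t=5: X=(-6, -5, 1), d=1 → -e1, X_6=(-7, -5, 1)
t=6: X=(-7, -5, 1), d=5 → -e3, X_7=(-7, -5, 0)
t=7: X=(-7, -5, 0), d=3 → -e2, X_8=(-7, -6, 0)
t=8: X=(-7, -6, 0), d=2 → +e2, X_9=(-7, -5, 0)
t=9: X=(-7, -5, 0), d=4 → +e3, X_10=(-7, -5, 1)
t=10: X=(-7, -5, 1), d=0 → +e1, X_11=(-6, -5, 1)
t=11: X=(-6, -5, 1), d=2 → +e2, X_12=(-6, -4, 1)
t=12: X=(-6, -4, 1), d=2 → +e2, X_13=(-6, -3, 1)
t=13: X=(-6, -3, 1), d=4 → +e3, X_14=(-6, -3, 2)
t=14: X=(-6, -3, 2), d=3 → -e2, X_15=(-6, -4, 2)
t=15: X=(-6, -4, 2), d=3 → -e2, X_16=(-6, -5, 2)
t=16: X=(-6, -5, 2), d=3 → -e2, X_17=(-6, -6, 2)
t=17: X=(-6, -6, 2), d=5 → -e3, X_18=(-6, -6, 1)
t=18: X=(-6, -6, 1), d=3 → -e2, X_19=(-6, -7, 1)

1


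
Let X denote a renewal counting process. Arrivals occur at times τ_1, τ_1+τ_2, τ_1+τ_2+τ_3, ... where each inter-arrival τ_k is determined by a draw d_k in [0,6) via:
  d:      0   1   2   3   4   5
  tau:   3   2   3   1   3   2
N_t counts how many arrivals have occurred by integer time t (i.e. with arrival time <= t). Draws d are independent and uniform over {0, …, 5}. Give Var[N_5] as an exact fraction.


Inter-arrival values over d=0..5: [3, 2, 3, 1, 3, 2]
Each d has probability 1/6, so the pmf of τ is: f(1) = 1/6, f(2) = 1/3, f(3) = 1/2
Let p_n(j) = P(N_n = j), with p_0 = [1]. Condition on τ_1: p_n(0) = P(τ > n), and for j >= 1, p_n(j) = Σ_{k<=n} f(k)·p_{n−k}(j−1)
p_1 = [5/6, 1/6]  (j = 0..1)
p_2 = [1/2, 17/36, 1/36]  (j = 0..2)
p_3 = [0, 31/36, 29/216, 1/216]  (j = 0..3)
p_4 = [0, 7/12, 83/216, 41/1296, 1/1296]  (j = 0..4)
p_5 = [0, 1/4, 67/108, 53/432, 53/7776, 1/7776]  (j = 0..5)
E[N_5] = Σ j·p_5(j) = 14671/7776;  E[N_5²] = Σ j²·p_5(j) = 379/96
Var[N_5] = 379/96 − (14671/7776)² = 23477183/60466176

23477183/60466176


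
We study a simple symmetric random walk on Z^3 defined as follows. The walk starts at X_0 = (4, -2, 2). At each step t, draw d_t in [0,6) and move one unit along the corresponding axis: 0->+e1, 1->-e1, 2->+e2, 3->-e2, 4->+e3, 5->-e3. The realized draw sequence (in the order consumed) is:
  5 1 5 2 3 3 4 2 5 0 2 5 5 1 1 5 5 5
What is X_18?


(2, -1, -5)

t=0: X=(4, -2, 2), d=5 → -e3, X_1=(4, -2, 1)
t=1: X=(4, -2, 1), d=1 → -e1, X_2=(3, -2, 1)
t=2: X=(3, -2, 1), d=5 → -e3, X_3=(3, -2, 0)
t=3: X=(3, -2, 0), d=2 → +e2, X_4=(3, -1, 0)
t=4: X=(3, -1, 0), d=3 → -e2, X_5=(3, -2, 0)
t=5: X=(3, -2, 0), d=3 → -e2, X_6=(3, -3, 0)
t=6: X=(3, -3, 0), d=4 → +e3, X_7=(3, -3, 1)
t=7: X=(3, -3, 1), d=2 → +e2, X_8=(3, -2, 1)
t=8: X=(3, -2, 1), d=5 → -e3, X_9=(3, -2, 0)
t=9: X=(3, -2, 0), d=0 → +e1, X_10=(4, -2, 0)
t=10: X=(4, -2, 0), d=2 → +e2, X_11=(4, -1, 0)
t=11: X=(4, -1, 0), d=5 → -e3, X_12=(4, -1, -1)
t=12: X=(4, -1, -1), d=5 → -e3, X_13=(4, -1, -2)
t=13: X=(4, -1, -2), d=1 → -e1, X_14=(3, -1, -2)
t=14: X=(3, -1, -2), d=1 → -e1, X_15=(2, -1, -2)
t=15: X=(2, -1, -2), d=5 → -e3, X_16=(2, -1, -3)
t=16: X=(2, -1, -3), d=5 → -e3, X_17=(2, -1, -4)
t=17: X=(2, -1, -4), d=5 → -e3, X_18=(2, -1, -5)


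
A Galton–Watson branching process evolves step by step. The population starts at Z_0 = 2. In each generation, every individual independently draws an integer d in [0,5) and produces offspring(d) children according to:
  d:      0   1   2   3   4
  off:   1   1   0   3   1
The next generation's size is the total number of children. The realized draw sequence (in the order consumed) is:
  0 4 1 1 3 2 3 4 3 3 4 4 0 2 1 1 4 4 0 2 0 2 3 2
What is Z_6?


7

gen 0: Z_0=2, draws=[0, 4], offspring=[1, 1], Z_1=2
gen 1: Z_1=2, draws=[1, 1], offspring=[1, 1], Z_2=2
gen 2: Z_2=2, draws=[3, 2], offspring=[3, 0], Z_3=3
gen 3: Z_3=3, draws=[3, 4, 3], offspring=[3, 1, 3], Z_4=7
gen 4: Z_4=7, draws=[3, 4, 4, 0, 2, 1, 1], offspring=[3, 1, 1, 1, 0, 1, 1], Z_5=8
gen 5: Z_5=8, draws=[4, 4, 0, 2, 0, 2, 3, 2], offspring=[1, 1, 1, 0, 1, 0, 3, 0], Z_6=7


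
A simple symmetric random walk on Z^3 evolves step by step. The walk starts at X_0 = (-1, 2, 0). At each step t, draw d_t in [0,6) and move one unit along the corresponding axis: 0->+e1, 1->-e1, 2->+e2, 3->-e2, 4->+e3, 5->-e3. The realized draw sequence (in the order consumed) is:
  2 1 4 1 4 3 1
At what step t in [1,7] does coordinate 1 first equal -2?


2

t=0: X=(-1, 2, 0), d=2 → +e2, X_1=(-1, 3, 0)
t=1: X=(-1, 3, 0), d=1 → -e1, X_2=(-2, 3, 0)
t=2: X=(-2, 3, 0), d=4 → +e3, X_3=(-2, 3, 1)
t=3: X=(-2, 3, 1), d=1 → -e1, X_4=(-3, 3, 1)
t=4: X=(-3, 3, 1), d=4 → +e3, X_5=(-3, 3, 2)
t=5: X=(-3, 3, 2), d=3 → -e2, X_6=(-3, 2, 2)
t=6: X=(-3, 2, 2), d=1 → -e1, X_7=(-4, 2, 2)


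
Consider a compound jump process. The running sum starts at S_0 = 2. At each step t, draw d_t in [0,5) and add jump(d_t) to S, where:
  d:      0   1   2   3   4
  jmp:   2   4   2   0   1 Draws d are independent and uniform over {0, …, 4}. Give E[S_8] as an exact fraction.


Outcome values over d=0..4: [2, 4, 2, 0, 1]
Σy = 9, Σy² = 25, M = 5
μ = 9/5 = 9/5,  σ² = 25/5 − (9/5)² = 44/25
E[S_8] = 2 + 8·(9/5) = 82/5

82/5


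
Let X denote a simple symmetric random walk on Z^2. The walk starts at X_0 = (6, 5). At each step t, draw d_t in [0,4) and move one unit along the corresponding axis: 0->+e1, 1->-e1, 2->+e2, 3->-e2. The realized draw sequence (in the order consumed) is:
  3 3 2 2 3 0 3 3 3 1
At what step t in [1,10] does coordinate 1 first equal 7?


t=0: X=(6, 5), d=3 → -e2, X_1=(6, 4)
t=1: X=(6, 4), d=3 → -e2, X_2=(6, 3)
t=2: X=(6, 3), d=2 → +e2, X_3=(6, 4)
t=3: X=(6, 4), d=2 → +e2, X_4=(6, 5)
t=4: X=(6, 5), d=3 → -e2, X_5=(6, 4)
t=5: X=(6, 4), d=0 → +e1, X_6=(7, 4)
t=6: X=(7, 4), d=3 → -e2, X_7=(7, 3)
t=7: X=(7, 3), d=3 → -e2, X_8=(7, 2)
t=8: X=(7, 2), d=3 → -e2, X_9=(7, 1)
t=9: X=(7, 1), d=1 → -e1, X_10=(6, 1)

6


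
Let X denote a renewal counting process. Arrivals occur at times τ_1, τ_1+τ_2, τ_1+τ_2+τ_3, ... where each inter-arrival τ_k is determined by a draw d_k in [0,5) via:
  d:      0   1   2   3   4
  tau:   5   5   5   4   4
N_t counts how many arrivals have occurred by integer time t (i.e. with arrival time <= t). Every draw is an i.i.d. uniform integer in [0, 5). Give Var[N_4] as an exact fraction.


6/25

Inter-arrival values over d=0..4: [5, 5, 5, 4, 4]
Each d has probability 1/5, so the pmf of τ is: f(4) = 2/5, f(5) = 3/5
Let p_n(j) = P(N_n = j), with p_0 = [1]. Condition on τ_1: p_n(0) = P(τ > n), and for j >= 1, p_n(j) = Σ_{k<=n} f(k)·p_{n−k}(j−1)
p_1 = [1]  (j = 0)
p_2 = [1]  (j = 0)
p_3 = [1]  (j = 0)
p_4 = [3/5, 2/5]  (j = 0..1)
E[N_4] = Σ j·p_4(j) = 2/5;  E[N_4²] = Σ j²·p_4(j) = 2/5
Var[N_4] = 2/5 − (2/5)² = 6/25


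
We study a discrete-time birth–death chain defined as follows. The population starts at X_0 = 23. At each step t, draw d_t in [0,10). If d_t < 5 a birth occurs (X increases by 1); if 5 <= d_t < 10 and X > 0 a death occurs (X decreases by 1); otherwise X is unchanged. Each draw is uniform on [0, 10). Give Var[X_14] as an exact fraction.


X can drop by at most 1 per step and X_0 = 23 > T = 14, so X_t >= 23 − t >= 9 > 0 for every t <= 14: the floor at 0 (the 'and X > 0' condition) never binds. Hence X_14 = X_0 + Σ_{t<14} Y_t with i.i.d. increments Y_t = y(d_t) ∈ {+1, −1, 0}.
Outcome values over d=0..9: [1, 1, 1, 1, 1, -1, -1, -1, -1, -1]
Σy = 0, Σy² = 10, M = 10
μ = 0/10 = 0,  σ² = 10/10 − (0)² = 1
Independent increments: Var[X_14] = 14·σ² = 14·(1) = 14

14


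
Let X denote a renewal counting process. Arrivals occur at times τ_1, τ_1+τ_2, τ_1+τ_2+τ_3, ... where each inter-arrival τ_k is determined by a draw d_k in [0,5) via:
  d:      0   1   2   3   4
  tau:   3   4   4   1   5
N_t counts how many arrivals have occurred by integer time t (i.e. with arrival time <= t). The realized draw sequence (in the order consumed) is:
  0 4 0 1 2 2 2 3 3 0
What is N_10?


draw d_1=0: τ_1=3, arrival time A_1=3
draw d_2=4: τ_2=5, arrival time A_2=8
draw d_3=0: τ_3=3, arrival time A_3=11
draw d_4=1: τ_4=4, arrival time A_4=15
draw d_5=2: τ_5=4, arrival time A_5=19
draw d_6=2: τ_6=4, arrival time A_6=23
draw d_7=2: τ_7=4, arrival time A_7=27
draw d_8=3: τ_8=1, arrival time A_8=28
draw d_9=3: τ_9=1, arrival time A_9=29
draw d_10=0: τ_10=3, arrival time A_10=32
N_t over t=0..10: 0:0 1:0 2:0 3:1 4:1 5:1 6:1 7:1 8:2 9:2 10:2

2


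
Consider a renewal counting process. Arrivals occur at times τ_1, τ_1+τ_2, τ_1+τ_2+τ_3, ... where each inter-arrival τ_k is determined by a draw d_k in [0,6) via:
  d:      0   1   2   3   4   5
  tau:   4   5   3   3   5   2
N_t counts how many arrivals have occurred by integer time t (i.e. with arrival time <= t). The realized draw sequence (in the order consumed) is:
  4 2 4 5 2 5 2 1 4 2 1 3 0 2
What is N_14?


draw d_1=4: τ_1=5, arrival time A_1=5
draw d_2=2: τ_2=3, arrival time A_2=8
draw d_3=4: τ_3=5, arrival time A_3=13
draw d_4=5: τ_4=2, arrival time A_4=15
draw d_5=2: τ_5=3, arrival time A_5=18
draw d_6=5: τ_6=2, arrival time A_6=20
draw d_7=2: τ_7=3, arrival time A_7=23
draw d_8=1: τ_8=5, arrival time A_8=28
draw d_9=4: τ_9=5, arrival time A_9=33
draw d_10=2: τ_10=3, arrival time A_10=36
draw d_11=1: τ_11=5, arrival time A_11=41
draw d_12=3: τ_12=3, arrival time A_12=44
draw d_13=0: τ_13=4, arrival time A_13=48
draw d_14=2: τ_14=3, arrival time A_14=51
N_t over t=0..14: 0:0 1:0 2:0 3:0 4:0 5:1 6:1 7:1 8:2 9:2 10:2 11:2 12:2 13:3 14:3

3


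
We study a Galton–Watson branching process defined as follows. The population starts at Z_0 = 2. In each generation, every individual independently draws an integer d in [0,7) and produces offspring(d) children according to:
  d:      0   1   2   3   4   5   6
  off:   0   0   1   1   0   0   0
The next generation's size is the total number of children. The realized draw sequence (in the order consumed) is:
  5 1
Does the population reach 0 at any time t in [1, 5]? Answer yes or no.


gen 0: Z_0=2, draws=[5, 1], offspring=[0, 0], Z_1=0
gen 1: Z_1=0, draws=[], offspring=[], Z_2=0
gen 2: Z_2=0, draws=[], offspring=[], Z_3=0
gen 3: Z_3=0, draws=[], offspring=[], Z_4=0
gen 4: Z_4=0, draws=[], offspring=[], Z_5=0

yes


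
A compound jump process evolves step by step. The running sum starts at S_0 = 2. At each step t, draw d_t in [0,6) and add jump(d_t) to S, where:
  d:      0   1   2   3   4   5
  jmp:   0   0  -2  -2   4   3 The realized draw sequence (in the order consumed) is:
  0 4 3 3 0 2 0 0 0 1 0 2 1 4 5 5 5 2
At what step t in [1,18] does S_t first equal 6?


t=0: S=2, d=0, jump=0, S_1=2
t=1: S=2, d=4, jump=4, S_2=6
t=2: S=6, d=3, jump=-2, S_3=4
t=3: S=4, d=3, jump=-2, S_4=2
t=4: S=2, d=0, jump=0, S_5=2
t=5: S=2, d=2, jump=-2, S_6=0
t=6: S=0, d=0, jump=0, S_7=0
t=7: S=0, d=0, jump=0, S_8=0
t=8: S=0, d=0, jump=0, S_9=0
t=9: S=0, d=1, jump=0, S_10=0
t=10: S=0, d=0, jump=0, S_11=0
t=11: S=0, d=2, jump=-2, S_12=-2
t=12: S=-2, d=1, jump=0, S_13=-2
t=13: S=-2, d=4, jump=4, S_14=2
t=14: S=2, d=5, jump=3, S_15=5
t=15: S=5, d=5, jump=3, S_16=8
t=16: S=8, d=5, jump=3, S_17=11
t=17: S=11, d=2, jump=-2, S_18=9

2


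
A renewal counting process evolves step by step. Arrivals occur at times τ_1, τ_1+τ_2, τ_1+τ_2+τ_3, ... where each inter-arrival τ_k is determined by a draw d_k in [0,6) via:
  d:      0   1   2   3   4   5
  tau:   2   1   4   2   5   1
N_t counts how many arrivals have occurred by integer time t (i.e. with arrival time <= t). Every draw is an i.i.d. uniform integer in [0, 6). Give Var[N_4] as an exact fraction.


Inter-arrival values over d=0..5: [2, 1, 4, 2, 5, 1]
Each d has probability 1/6, so the pmf of τ is: f(1) = 1/3, f(2) = 1/3, f(4) = 1/6, f(5) = 1/6
Let p_n(j) = P(N_n = j), with p_0 = [1]. Condition on τ_1: p_n(0) = P(τ > n), and for j >= 1, p_n(j) = Σ_{k<=n} f(k)·p_{n−k}(j−1)
p_1 = [2/3, 1/3]  (j = 0..1)
p_2 = [1/3, 5/9, 1/9]  (j = 0..2)
p_3 = [1/3, 1/3, 8/27, 1/27]  (j = 0..3)
p_4 = [1/6, 7/18, 8/27, 11/81, 1/81]  (j = 0..4)
E[N_4] = Σ j·p_4(j) = 233/162;  E[N_4²] = Σ j²·p_4(j) = 485/162
Var[N_4] = 485/162 − (233/162)² = 24281/26244

24281/26244


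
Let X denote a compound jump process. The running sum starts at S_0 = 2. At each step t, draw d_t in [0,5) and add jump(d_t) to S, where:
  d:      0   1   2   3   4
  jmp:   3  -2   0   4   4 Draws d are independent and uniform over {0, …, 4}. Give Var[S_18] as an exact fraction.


Outcome values over d=0..4: [3, -2, 0, 4, 4]
Σy = 9, Σy² = 45, M = 5
μ = 9/5 = 9/5,  σ² = 45/5 − (9/5)² = 144/25
Independent increments: Var[S_18] = 18·σ² = 18·(144/25) = 2592/25

2592/25


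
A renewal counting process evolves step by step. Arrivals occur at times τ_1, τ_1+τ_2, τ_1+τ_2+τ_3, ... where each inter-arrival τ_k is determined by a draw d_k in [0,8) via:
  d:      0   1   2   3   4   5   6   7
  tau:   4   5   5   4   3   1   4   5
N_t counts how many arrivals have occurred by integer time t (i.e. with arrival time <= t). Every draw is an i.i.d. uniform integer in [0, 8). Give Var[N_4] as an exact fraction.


Inter-arrival values over d=0..7: [4, 5, 5, 4, 3, 1, 4, 5]
Each d has probability 1/8, so the pmf of τ is: f(1) = 1/8, f(3) = 1/8, f(4) = 3/8, f(5) = 3/8
Let p_n(j) = P(N_n = j), with p_0 = [1]. Condition on τ_1: p_n(0) = P(τ > n), and for j >= 1, p_n(j) = Σ_{k<=n} f(k)·p_{n−k}(j−1)
p_1 = [7/8, 1/8]  (j = 0..1)
p_2 = [7/8, 7/64, 1/64]  (j = 0..2)
p_3 = [3/4, 15/64, 7/512, 1/512]  (j = 0..3)
p_4 = [3/8, 37/64, 23/512, 7/4096, 1/4096]  (j = 0..4)
E[N_4] = Σ j·p_4(j) = 2761/4096;  E[N_4²] = Σ j²·p_4(j) = 3183/4096
Var[N_4] = 3183/4096 − (2761/4096)² = 5414447/16777216

5414447/16777216


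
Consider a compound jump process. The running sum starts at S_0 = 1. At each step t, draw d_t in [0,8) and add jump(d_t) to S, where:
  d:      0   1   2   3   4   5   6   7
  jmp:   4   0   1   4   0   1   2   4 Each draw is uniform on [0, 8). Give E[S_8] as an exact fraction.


Outcome values over d=0..7: [4, 0, 1, 4, 0, 1, 2, 4]
Σy = 16, Σy² = 54, M = 8
μ = 16/8 = 2,  σ² = 54/8 − (2)² = 11/4
E[S_8] = 1 + 8·(2) = 17

17


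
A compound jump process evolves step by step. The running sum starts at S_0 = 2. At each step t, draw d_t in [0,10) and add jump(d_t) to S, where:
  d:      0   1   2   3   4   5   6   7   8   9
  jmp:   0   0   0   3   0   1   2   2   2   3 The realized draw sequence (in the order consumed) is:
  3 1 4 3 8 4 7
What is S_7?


12

t=0: S=2, d=3, jump=3, S_1=5
t=1: S=5, d=1, jump=0, S_2=5
t=2: S=5, d=4, jump=0, S_3=5
t=3: S=5, d=3, jump=3, S_4=8
t=4: S=8, d=8, jump=2, S_5=10
t=5: S=10, d=4, jump=0, S_6=10
t=6: S=10, d=7, jump=2, S_7=12


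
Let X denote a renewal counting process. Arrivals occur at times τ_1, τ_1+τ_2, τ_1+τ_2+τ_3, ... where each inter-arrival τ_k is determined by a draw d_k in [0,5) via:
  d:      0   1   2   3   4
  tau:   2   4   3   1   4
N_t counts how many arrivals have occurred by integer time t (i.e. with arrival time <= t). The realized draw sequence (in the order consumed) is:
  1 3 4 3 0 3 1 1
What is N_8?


draw d_1=1: τ_1=4, arrival time A_1=4
draw d_2=3: τ_2=1, arrival time A_2=5
draw d_3=4: τ_3=4, arrival time A_3=9
draw d_4=3: τ_4=1, arrival time A_4=10
draw d_5=0: τ_5=2, arrival time A_5=12
draw d_6=3: τ_6=1, arrival time A_6=13
draw d_7=1: τ_7=4, arrival time A_7=17
draw d_8=1: τ_8=4, arrival time A_8=21
N_t over t=0..8: 0:0 1:0 2:0 3:0 4:1 5:2 6:2 7:2 8:2

2


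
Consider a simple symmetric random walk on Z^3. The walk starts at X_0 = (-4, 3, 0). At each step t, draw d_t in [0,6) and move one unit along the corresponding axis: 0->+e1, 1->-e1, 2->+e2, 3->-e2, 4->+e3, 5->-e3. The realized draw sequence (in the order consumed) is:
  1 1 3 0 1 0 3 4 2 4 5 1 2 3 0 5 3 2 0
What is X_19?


t=0: X=(-4, 3, 0), d=1 → -e1, X_1=(-5, 3, 0)
t=1: X=(-5, 3, 0), d=1 → -e1, X_2=(-6, 3, 0)
t=2: X=(-6, 3, 0), d=3 → -e2, X_3=(-6, 2, 0)
t=3: X=(-6, 2, 0), d=0 → +e1, X_4=(-5, 2, 0)
t=4: X=(-5, 2, 0), d=1 → -e1, X_5=(-6, 2, 0)
t=5: X=(-6, 2, 0), d=0 → +e1, X_6=(-5, 2, 0)
t=6: X=(-5, 2, 0), d=3 → -e2, X_7=(-5, 1, 0)
t=7: X=(-5, 1, 0), d=4 → +e3, X_8=(-5, 1, 1)
t=8: X=(-5, 1, 1), d=2 → +e2, X_9=(-5, 2, 1)
t=9: X=(-5, 2, 1), d=4 → +e3, X_10=(-5, 2, 2)
t=10: X=(-5, 2, 2), d=5 → -e3, X_11=(-5, 2, 1)
t=11: X=(-5, 2, 1), d=1 → -e1, X_12=(-6, 2, 1)
t=12: X=(-6, 2, 1), d=2 → +e2, X_13=(-6, 3, 1)
t=13: X=(-6, 3, 1), d=3 → -e2, X_14=(-6, 2, 1)
t=14: X=(-6, 2, 1), d=0 → +e1, X_15=(-5, 2, 1)
t=15: X=(-5, 2, 1), d=5 → -e3, X_16=(-5, 2, 0)
t=16: X=(-5, 2, 0), d=3 → -e2, X_17=(-5, 1, 0)
t=17: X=(-5, 1, 0), d=2 → +e2, X_18=(-5, 2, 0)
t=18: X=(-5, 2, 0), d=0 → +e1, X_19=(-4, 2, 0)

(-4, 2, 0)


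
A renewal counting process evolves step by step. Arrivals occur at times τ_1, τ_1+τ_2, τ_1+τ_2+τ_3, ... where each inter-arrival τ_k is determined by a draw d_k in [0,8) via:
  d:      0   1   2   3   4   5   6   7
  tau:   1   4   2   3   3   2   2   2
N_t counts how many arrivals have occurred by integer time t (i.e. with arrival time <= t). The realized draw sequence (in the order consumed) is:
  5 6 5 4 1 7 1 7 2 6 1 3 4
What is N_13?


draw d_1=5: τ_1=2, arrival time A_1=2
draw d_2=6: τ_2=2, arrival time A_2=4
draw d_3=5: τ_3=2, arrival time A_3=6
draw d_4=4: τ_4=3, arrival time A_4=9
draw d_5=1: τ_5=4, arrival time A_5=13
draw d_6=7: τ_6=2, arrival time A_6=15
draw d_7=1: τ_7=4, arrival time A_7=19
draw d_8=7: τ_8=2, arrival time A_8=21
draw d_9=2: τ_9=2, arrival time A_9=23
draw d_10=6: τ_10=2, arrival time A_10=25
draw d_11=1: τ_11=4, arrival time A_11=29
draw d_12=3: τ_12=3, arrival time A_12=32
draw d_13=4: τ_13=3, arrival time A_13=35
N_t over t=0..13: 0:0 1:0 2:1 3:1 4:2 5:2 6:3 7:3 8:3 9:4 10:4 11:4 12:4 13:5

5


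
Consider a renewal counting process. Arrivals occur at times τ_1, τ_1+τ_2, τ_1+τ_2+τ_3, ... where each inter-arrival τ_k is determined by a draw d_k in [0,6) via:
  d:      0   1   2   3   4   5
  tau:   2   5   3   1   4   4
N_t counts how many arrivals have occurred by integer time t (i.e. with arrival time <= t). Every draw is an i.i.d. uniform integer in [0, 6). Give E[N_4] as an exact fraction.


Inter-arrival values over d=0..5: [2, 5, 3, 1, 4, 4]
Each d has probability 1/6, so the pmf of τ is: f(1) = 1/6, f(2) = 1/6, f(3) = 1/6, f(4) = 1/3, f(5) = 1/6
Renewal equation for m(n) = E[N_n]: condition on τ_1 = k (if k <= n, one arrival plus a fresh copy on the remaining n−k steps): m(n) = F(n) + Σ_{k<=n} f(k)·m(n−k), where F(n) = P(τ <= n) and m(0) = 0
m(1) = F(1) = 1/6
m(2) = F(2) + f(1)·m(1) = 1/3 + 1/6·1/6 = 13/36
m(3) = F(3) + f(1)·m(2) + f(2)·m(1) = 1/2 + 1/6·13/36 + 1/6·1/6 = 127/216
m(4) = F(4) + f(1)·m(3) + f(2)·m(2) + f(3)·m(1) = 5/6 + 1/6·127/216 + 1/6·13/36 + 1/6·1/6 = 1321/1296
E[N_4] = m(4) = 1321/1296

1321/1296


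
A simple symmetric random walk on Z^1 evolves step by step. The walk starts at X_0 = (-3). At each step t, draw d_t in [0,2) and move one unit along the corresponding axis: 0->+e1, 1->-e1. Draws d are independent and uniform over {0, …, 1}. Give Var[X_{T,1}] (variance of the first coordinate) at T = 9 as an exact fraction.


Outcome values over d=0..1: [1, -1]
Σy = 0, Σy² = 2, M = 2
μ = 0/2 = 0,  σ² = 2/2 − (0)² = 1
Independent increments: Var[X_9] = 9·σ² = 9·(1) = 9

9


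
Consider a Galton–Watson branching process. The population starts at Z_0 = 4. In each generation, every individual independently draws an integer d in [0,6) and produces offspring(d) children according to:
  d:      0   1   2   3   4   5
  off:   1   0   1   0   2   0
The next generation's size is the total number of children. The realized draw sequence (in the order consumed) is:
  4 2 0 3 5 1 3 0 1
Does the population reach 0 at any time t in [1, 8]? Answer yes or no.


yes

gen 0: Z_0=4, draws=[4, 2, 0, 3], offspring=[2, 1, 1, 0], Z_1=4
gen 1: Z_1=4, draws=[5, 1, 3, 0], offspring=[0, 0, 0, 1], Z_2=1
gen 2: Z_2=1, draws=[1], offspring=[0], Z_3=0
gen 3: Z_3=0, draws=[], offspring=[], Z_4=0
gen 4: Z_4=0, draws=[], offspring=[], Z_5=0
gen 5: Z_5=0, draws=[], offspring=[], Z_6=0
gen 6: Z_6=0, draws=[], offspring=[], Z_7=0
gen 7: Z_7=0, draws=[], offspring=[], Z_8=0


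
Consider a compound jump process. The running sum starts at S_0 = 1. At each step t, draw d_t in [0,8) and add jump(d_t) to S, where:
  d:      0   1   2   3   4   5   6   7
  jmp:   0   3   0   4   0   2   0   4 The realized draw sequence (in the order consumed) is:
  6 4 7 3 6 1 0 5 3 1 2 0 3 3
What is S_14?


t=0: S=1, d=6, jump=0, S_1=1
t=1: S=1, d=4, jump=0, S_2=1
t=2: S=1, d=7, jump=4, S_3=5
t=3: S=5, d=3, jump=4, S_4=9
t=4: S=9, d=6, jump=0, S_5=9
t=5: S=9, d=1, jump=3, S_6=12
t=6: S=12, d=0, jump=0, S_7=12
t=7: S=12, d=5, jump=2, S_8=14
t=8: S=14, d=3, jump=4, S_9=18
t=9: S=18, d=1, jump=3, S_10=21
t=10: S=21, d=2, jump=0, S_11=21
t=11: S=21, d=0, jump=0, S_12=21
t=12: S=21, d=3, jump=4, S_13=25
t=13: S=25, d=3, jump=4, S_14=29

29


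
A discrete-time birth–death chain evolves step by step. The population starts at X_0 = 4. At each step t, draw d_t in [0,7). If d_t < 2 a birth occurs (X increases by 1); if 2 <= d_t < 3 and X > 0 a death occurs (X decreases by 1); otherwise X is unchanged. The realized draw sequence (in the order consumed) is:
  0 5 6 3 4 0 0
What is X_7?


7

t=0: X=4, d=0 → birth, X_1=5
t=1: X=5, d=5 → hold, X_2=5
t=2: X=5, d=6 → hold, X_3=5
t=3: X=5, d=3 → hold, X_4=5
t=4: X=5, d=4 → hold, X_5=5
t=5: X=5, d=0 → birth, X_6=6
t=6: X=6, d=0 → birth, X_7=7


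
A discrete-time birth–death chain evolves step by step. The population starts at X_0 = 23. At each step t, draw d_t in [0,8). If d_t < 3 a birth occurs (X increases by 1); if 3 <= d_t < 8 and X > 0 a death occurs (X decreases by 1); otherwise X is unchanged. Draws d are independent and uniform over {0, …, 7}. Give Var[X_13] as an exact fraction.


X can drop by at most 1 per step and X_0 = 23 > T = 13, so X_t >= 23 − t >= 10 > 0 for every t <= 13: the floor at 0 (the 'and X > 0' condition) never binds. Hence X_13 = X_0 + Σ_{t<13} Y_t with i.i.d. increments Y_t = y(d_t) ∈ {+1, −1, 0}.
Outcome values over d=0..7: [1, 1, 1, -1, -1, -1, -1, -1]
Σy = -2, Σy² = 8, M = 8
μ = -2/8 = -1/4,  σ² = 8/8 − (-1/4)² = 15/16
Independent increments: Var[X_13] = 13·σ² = 13·(15/16) = 195/16

195/16


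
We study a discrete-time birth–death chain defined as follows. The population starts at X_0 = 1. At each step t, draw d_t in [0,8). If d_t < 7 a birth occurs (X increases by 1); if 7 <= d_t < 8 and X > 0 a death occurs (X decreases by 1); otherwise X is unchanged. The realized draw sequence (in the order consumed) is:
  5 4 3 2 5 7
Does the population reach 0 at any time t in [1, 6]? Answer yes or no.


no

t=0: X=1, d=5 → birth, X_1=2
t=1: X=2, d=4 → birth, X_2=3
t=2: X=3, d=3 → birth, X_3=4
t=3: X=4, d=2 → birth, X_4=5
t=4: X=5, d=5 → birth, X_5=6
t=5: X=6, d=7 → death, X_6=5


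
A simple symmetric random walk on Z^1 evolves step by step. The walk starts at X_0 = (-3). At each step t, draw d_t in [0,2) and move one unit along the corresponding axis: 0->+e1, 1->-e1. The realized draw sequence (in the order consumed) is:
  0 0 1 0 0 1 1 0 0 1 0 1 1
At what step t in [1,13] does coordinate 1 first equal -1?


2

t=0: X=(-3), d=0 → +e1, X_1=(-2)
t=1: X=(-2), d=0 → +e1, X_2=(-1)
t=2: X=(-1), d=1 → -e1, X_3=(-2)
t=3: X=(-2), d=0 → +e1, X_4=(-1)
t=4: X=(-1), d=0 → +e1, X_5=(0)
t=5: X=(0), d=1 → -e1, X_6=(-1)
t=6: X=(-1), d=1 → -e1, X_7=(-2)
t=7: X=(-2), d=0 → +e1, X_8=(-1)
t=8: X=(-1), d=0 → +e1, X_9=(0)
t=9: X=(0), d=1 → -e1, X_10=(-1)
t=10: X=(-1), d=0 → +e1, X_11=(0)
t=11: X=(0), d=1 → -e1, X_12=(-1)
t=12: X=(-1), d=1 → -e1, X_13=(-2)


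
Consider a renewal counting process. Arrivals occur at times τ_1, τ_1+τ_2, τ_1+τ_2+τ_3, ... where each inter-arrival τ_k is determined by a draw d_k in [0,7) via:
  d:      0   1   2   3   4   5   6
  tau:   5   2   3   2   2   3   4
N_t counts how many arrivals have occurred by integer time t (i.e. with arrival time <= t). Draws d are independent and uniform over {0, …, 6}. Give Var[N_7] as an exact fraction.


46366/117649

Inter-arrival values over d=0..6: [5, 2, 3, 2, 2, 3, 4]
Each d has probability 1/7, so the pmf of τ is: f(2) = 3/7, f(3) = 2/7, f(4) = 1/7, f(5) = 1/7
Let p_n(j) = P(N_n = j), with p_0 = [1]. Condition on τ_1: p_n(0) = P(τ > n), and for j >= 1, p_n(j) = Σ_{k<=n} f(k)·p_{n−k}(j−1)
p_1 = [1]  (j = 0)
p_2 = [4/7, 3/7]  (j = 0..1)
p_3 = [2/7, 5/7]  (j = 0..1)
p_4 = [1/7, 33/49, 9/49]  (j = 0..2)
p_5 = [0, 4/7, 3/7]  (j = 0..2)
p_6 = [0, 18/49, 190/343, 27/343]  (j = 0..3)
p_7 = [0, 8/49, 206/343, 81/343]  (j = 0..3)
E[N_7] = Σ j·p_7(j) = 711/343;  E[N_7²] = Σ j²·p_7(j) = 1609/343
Var[N_7] = 1609/343 − (711/343)² = 46366/117649


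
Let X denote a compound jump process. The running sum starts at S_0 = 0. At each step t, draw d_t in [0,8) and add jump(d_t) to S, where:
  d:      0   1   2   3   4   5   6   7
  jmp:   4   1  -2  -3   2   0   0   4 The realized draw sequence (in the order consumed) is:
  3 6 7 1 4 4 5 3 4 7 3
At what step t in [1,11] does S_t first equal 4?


t=0: S=0, d=3, jump=-3, S_1=-3
t=1: S=-3, d=6, jump=0, S_2=-3
t=2: S=-3, d=7, jump=4, S_3=1
t=3: S=1, d=1, jump=1, S_4=2
t=4: S=2, d=4, jump=2, S_5=4
t=5: S=4, d=4, jump=2, S_6=6
t=6: S=6, d=5, jump=0, S_7=6
t=7: S=6, d=3, jump=-3, S_8=3
t=8: S=3, d=4, jump=2, S_9=5
t=9: S=5, d=7, jump=4, S_10=9
t=10: S=9, d=3, jump=-3, S_11=6

5


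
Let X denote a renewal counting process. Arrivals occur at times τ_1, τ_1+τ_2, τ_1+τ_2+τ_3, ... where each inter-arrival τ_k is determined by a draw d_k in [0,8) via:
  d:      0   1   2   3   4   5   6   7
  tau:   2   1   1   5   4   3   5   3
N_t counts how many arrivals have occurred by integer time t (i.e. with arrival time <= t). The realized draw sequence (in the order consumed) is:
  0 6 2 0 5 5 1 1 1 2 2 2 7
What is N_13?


5

draw d_1=0: τ_1=2, arrival time A_1=2
draw d_2=6: τ_2=5, arrival time A_2=7
draw d_3=2: τ_3=1, arrival time A_3=8
draw d_4=0: τ_4=2, arrival time A_4=10
draw d_5=5: τ_5=3, arrival time A_5=13
draw d_6=5: τ_6=3, arrival time A_6=16
draw d_7=1: τ_7=1, arrival time A_7=17
draw d_8=1: τ_8=1, arrival time A_8=18
draw d_9=1: τ_9=1, arrival time A_9=19
draw d_10=2: τ_10=1, arrival time A_10=20
draw d_11=2: τ_11=1, arrival time A_11=21
draw d_12=2: τ_12=1, arrival time A_12=22
draw d_13=7: τ_13=3, arrival time A_13=25
N_t over t=0..13: 0:0 1:0 2:1 3:1 4:1 5:1 6:1 7:2 8:3 9:3 10:4 11:4 12:4 13:5


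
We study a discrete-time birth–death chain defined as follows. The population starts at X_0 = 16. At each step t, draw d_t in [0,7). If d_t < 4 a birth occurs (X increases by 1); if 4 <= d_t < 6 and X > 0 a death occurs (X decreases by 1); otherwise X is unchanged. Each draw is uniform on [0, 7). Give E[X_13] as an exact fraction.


138/7

X can drop by at most 1 per step and X_0 = 16 > T = 13, so X_t >= 16 − t >= 3 > 0 for every t <= 13: the floor at 0 (the 'and X > 0' condition) never binds. Hence X_13 = X_0 + Σ_{t<13} Y_t with i.i.d. increments Y_t = y(d_t) ∈ {+1, −1, 0}.
Outcome values over d=0..6: [1, 1, 1, 1, -1, -1, 0]
Σy = 2, Σy² = 6, M = 7
μ = 2/7 = 2/7,  σ² = 6/7 − (2/7)² = 38/49
E[X_13] = 16 + 13·(2/7) = 138/7


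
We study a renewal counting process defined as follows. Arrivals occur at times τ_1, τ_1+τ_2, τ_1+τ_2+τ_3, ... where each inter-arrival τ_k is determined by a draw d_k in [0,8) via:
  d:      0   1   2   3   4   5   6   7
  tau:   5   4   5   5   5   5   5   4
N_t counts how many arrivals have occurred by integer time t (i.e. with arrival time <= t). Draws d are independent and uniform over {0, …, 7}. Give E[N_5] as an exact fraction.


1

Inter-arrival values over d=0..7: [5, 4, 5, 5, 5, 5, 5, 4]
Each d has probability 1/8, so the pmf of τ is: f(4) = 1/4, f(5) = 3/4
Renewal equation for m(n) = E[N_n]: condition on τ_1 = k (if k <= n, one arrival plus a fresh copy on the remaining n−k steps): m(n) = F(n) + Σ_{k<=n} f(k)·m(n−k), where F(n) = P(τ <= n) and m(0) = 0
m(1) = F(1) = 0
m(2) = F(2) = 0
m(3) = F(3) = 0
m(4) = F(4) = 1/4
m(5) = F(5) = 1
E[N_5] = m(5) = 1


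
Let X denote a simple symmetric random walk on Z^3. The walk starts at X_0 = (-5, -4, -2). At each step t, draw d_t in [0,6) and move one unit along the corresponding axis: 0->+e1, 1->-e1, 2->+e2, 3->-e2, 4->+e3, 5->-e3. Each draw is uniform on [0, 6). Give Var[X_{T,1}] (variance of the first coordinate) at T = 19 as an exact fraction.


Outcome values over d=0..5: [1, -1, 0, 0, 0, 0]
Σy = 0, Σy² = 2, M = 6
μ = 0/6 = 0,  σ² = 2/6 − (0)² = 1/3
Independent increments: Var[X_19] = 19·σ² = 19·(1/3) = 19/3

19/3


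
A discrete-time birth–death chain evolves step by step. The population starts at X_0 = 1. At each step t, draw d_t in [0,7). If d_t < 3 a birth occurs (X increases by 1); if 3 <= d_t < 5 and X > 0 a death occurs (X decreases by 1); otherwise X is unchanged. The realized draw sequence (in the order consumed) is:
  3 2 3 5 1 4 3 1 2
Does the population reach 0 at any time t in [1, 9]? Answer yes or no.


yes

t=0: X=1, d=3 → death, X_1=0
t=1: X=0, d=2 → birth, X_2=1
t=2: X=1, d=3 → death, X_3=0
t=3: X=0, d=5 → hold, X_4=0
t=4: X=0, d=1 → birth, X_5=1
t=5: X=1, d=4 → death, X_6=0
t=6: X=0, d=3 → hold, X_7=0
t=7: X=0, d=1 → birth, X_8=1
t=8: X=1, d=2 → birth, X_9=2


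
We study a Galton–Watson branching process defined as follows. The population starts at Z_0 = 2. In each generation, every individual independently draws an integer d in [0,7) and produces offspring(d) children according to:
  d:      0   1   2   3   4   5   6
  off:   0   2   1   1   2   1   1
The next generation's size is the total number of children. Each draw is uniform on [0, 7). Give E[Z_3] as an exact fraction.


Outcome values over d=0..6: [0, 2, 1, 1, 2, 1, 1]
Σy = 8, Σy² = 12, M = 7
μ = 8/7 = 8/7,  σ² = 12/7 − (8/7)² = 20/49
E[Z_0] = 2
E[Z_1] = 8/7·E[Z_0] = 16/7
E[Z_2] = 8/7·E[Z_1] = 128/49
E[Z_3] = 8/7·E[Z_2] = 1024/343

1024/343


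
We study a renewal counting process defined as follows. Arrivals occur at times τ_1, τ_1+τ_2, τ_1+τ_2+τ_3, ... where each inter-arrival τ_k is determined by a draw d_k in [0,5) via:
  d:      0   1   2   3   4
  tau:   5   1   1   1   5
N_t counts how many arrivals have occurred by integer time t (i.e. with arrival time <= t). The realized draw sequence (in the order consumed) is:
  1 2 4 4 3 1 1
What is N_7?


3

draw d_1=1: τ_1=1, arrival time A_1=1
draw d_2=2: τ_2=1, arrival time A_2=2
draw d_3=4: τ_3=5, arrival time A_3=7
draw d_4=4: τ_4=5, arrival time A_4=12
draw d_5=3: τ_5=1, arrival time A_5=13
draw d_6=1: τ_6=1, arrival time A_6=14
draw d_7=1: τ_7=1, arrival time A_7=15
N_t over t=0..7: 0:0 1:1 2:2 3:2 4:2 5:2 6:2 7:3


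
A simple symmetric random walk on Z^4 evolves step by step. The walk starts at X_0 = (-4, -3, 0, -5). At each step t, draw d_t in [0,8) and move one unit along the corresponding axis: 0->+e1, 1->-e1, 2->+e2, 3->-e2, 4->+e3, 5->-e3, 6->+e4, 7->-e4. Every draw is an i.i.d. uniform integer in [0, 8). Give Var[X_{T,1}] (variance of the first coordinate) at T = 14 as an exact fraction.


7/2

Outcome values over d=0..7: [1, -1, 0, 0, 0, 0, 0, 0]
Σy = 0, Σy² = 2, M = 8
μ = 0/8 = 0,  σ² = 2/8 − (0)² = 1/4
Independent increments: Var[X_14] = 14·σ² = 14·(1/4) = 7/2


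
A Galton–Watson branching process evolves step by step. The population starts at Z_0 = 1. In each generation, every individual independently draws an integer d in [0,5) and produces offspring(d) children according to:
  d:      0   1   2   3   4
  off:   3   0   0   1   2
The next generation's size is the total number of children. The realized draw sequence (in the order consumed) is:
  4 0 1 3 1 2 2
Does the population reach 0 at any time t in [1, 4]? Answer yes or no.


gen 0: Z_0=1, draws=[4], offspring=[2], Z_1=2
gen 1: Z_1=2, draws=[0, 1], offspring=[3, 0], Z_2=3
gen 2: Z_2=3, draws=[3, 1, 2], offspring=[1, 0, 0], Z_3=1
gen 3: Z_3=1, draws=[2], offspring=[0], Z_4=0

yes


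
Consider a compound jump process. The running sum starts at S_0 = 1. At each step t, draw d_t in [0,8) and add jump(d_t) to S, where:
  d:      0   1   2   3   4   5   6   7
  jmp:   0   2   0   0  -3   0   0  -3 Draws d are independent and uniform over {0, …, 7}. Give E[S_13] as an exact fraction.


-11/2

Outcome values over d=0..7: [0, 2, 0, 0, -3, 0, 0, -3]
Σy = -4, Σy² = 22, M = 8
μ = -4/8 = -1/2,  σ² = 22/8 − (-1/2)² = 5/2
E[S_13] = 1 + 13·(-1/2) = -11/2


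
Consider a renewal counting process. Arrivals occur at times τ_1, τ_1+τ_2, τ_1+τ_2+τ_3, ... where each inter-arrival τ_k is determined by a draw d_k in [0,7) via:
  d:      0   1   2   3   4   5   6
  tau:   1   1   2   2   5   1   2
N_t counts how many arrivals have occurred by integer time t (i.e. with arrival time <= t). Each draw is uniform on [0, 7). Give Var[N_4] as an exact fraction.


Inter-arrival values over d=0..6: [1, 1, 2, 2, 5, 1, 2]
Each d has probability 1/7, so the pmf of τ is: f(1) = 3/7, f(2) = 3/7, f(5) = 1/7
Let p_n(j) = P(N_n = j), with p_0 = [1]. Condition on τ_1: p_n(0) = P(τ > n), and for j >= 1, p_n(j) = Σ_{k<=n} f(k)·p_{n−k}(j−1)
p_1 = [4/7, 3/7]  (j = 0..1)
p_2 = [1/7, 33/49, 9/49]  (j = 0..2)
p_3 = [1/7, 15/49, 162/343, 27/343]  (j = 0..3)
p_4 = [1/7, 6/49, 144/343, 675/2401, 81/2401]  (j = 0..4)
E[N_4] = Σ j·p_4(j) = 4659/2401;  E[N_4²] = Σ j²·p_4(j) = 1671/343
Var[N_4] = 1671/343 − (4659/2401)² = 6378216/5764801

6378216/5764801
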